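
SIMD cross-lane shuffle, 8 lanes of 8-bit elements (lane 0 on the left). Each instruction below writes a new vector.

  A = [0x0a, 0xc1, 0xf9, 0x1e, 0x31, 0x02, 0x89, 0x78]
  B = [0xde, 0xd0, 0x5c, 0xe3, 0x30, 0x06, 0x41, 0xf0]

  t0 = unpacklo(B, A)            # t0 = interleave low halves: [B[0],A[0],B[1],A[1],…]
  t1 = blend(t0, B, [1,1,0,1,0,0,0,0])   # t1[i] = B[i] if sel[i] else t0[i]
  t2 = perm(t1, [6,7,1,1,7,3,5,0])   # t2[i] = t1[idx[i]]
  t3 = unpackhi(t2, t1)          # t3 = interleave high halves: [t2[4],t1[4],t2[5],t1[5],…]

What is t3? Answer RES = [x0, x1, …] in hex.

t0 = [0xde, 0x0a, 0xd0, 0xc1, 0x5c, 0xf9, 0xe3, 0x1e]
t1 = [0xde, 0xd0, 0xd0, 0xe3, 0x5c, 0xf9, 0xe3, 0x1e]
t2 = [0xe3, 0x1e, 0xd0, 0xd0, 0x1e, 0xe3, 0xf9, 0xde]
t3 = [0x1e, 0x5c, 0xe3, 0xf9, 0xf9, 0xe3, 0xde, 0x1e]

RES = [ 0x1e  0x5c  0xe3  0xf9  0xf9  0xe3  0xde  0x1e ]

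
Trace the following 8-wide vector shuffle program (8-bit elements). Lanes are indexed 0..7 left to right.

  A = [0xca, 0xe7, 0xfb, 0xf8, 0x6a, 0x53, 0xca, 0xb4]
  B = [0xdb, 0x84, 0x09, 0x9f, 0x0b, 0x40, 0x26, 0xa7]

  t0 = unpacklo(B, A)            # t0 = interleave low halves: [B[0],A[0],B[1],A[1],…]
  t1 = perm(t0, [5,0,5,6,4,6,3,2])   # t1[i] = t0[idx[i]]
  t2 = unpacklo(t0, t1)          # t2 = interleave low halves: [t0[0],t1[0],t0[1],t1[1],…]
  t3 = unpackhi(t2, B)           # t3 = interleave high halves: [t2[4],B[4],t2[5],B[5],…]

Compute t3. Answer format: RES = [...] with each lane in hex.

  t0: db ca 84 e7 09 fb 9f f8
  t1: fb db fb 9f 09 9f e7 84
  t2: db fb ca db 84 fb e7 9f
  t3: 84 0b fb 40 e7 26 9f a7

RES = [0x84, 0x0b, 0xfb, 0x40, 0xe7, 0x26, 0x9f, 0xa7]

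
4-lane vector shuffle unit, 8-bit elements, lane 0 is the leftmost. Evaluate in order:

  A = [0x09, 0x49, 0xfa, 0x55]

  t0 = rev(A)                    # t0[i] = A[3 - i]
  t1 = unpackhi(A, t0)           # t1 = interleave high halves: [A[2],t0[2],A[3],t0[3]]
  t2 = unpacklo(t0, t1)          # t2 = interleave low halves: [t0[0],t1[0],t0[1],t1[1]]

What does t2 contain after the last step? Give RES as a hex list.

RES = [0x55, 0xfa, 0xfa, 0x49]

→ t0 |55|fa|49|09|
→ t1 |fa|49|55|09|
→ t2 |55|fa|fa|49|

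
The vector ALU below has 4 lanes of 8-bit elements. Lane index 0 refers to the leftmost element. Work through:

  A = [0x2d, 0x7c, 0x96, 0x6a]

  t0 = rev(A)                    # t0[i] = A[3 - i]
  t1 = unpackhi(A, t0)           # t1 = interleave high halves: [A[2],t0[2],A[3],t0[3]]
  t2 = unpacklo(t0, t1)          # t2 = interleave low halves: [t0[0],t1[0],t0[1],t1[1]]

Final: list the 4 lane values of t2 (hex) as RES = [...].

t0 = [0x6a, 0x96, 0x7c, 0x2d]
t1 = [0x96, 0x7c, 0x6a, 0x2d]
t2 = [0x6a, 0x96, 0x96, 0x7c]

RES = [ 0x6a  0x96  0x96  0x7c ]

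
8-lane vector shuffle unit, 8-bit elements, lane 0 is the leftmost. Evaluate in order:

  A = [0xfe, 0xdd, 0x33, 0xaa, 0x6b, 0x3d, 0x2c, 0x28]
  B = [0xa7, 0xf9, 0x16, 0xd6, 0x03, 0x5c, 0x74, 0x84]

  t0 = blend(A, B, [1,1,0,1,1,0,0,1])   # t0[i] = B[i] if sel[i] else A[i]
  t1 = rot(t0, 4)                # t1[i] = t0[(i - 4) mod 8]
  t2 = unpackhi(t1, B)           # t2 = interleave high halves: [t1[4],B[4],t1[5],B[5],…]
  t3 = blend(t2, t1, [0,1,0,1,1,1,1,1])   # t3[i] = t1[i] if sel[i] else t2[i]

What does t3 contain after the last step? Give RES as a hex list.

RES = [0xa7, 0x3d, 0xf9, 0x84, 0xa7, 0xf9, 0x33, 0xd6]

→ t0 |a7|f9|33|d6|03|3d|2c|84|
→ t1 |03|3d|2c|84|a7|f9|33|d6|
→ t2 |a7|03|f9|5c|33|74|d6|84|
→ t3 |a7|3d|f9|84|a7|f9|33|d6|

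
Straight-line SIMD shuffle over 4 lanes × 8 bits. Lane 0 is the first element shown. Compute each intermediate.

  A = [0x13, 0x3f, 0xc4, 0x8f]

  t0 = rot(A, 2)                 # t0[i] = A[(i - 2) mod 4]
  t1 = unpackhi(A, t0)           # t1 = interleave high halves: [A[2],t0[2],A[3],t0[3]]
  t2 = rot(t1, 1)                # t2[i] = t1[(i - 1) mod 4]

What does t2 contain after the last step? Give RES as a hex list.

RES = [0x3f, 0xc4, 0x13, 0x8f]

  t0: c4 8f 13 3f
  t1: c4 13 8f 3f
  t2: 3f c4 13 8f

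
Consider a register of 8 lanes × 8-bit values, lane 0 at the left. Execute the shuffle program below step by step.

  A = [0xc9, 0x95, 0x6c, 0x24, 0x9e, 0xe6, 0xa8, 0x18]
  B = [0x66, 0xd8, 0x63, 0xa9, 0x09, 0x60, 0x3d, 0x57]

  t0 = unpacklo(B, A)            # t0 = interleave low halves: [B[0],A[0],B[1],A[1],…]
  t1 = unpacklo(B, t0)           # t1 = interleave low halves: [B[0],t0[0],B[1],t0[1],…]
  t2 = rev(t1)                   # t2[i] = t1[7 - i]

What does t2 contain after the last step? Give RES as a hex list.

RES = [0x95, 0xa9, 0xd8, 0x63, 0xc9, 0xd8, 0x66, 0x66]

  t0: 66 c9 d8 95 63 6c a9 24
  t1: 66 66 d8 c9 63 d8 a9 95
  t2: 95 a9 d8 63 c9 d8 66 66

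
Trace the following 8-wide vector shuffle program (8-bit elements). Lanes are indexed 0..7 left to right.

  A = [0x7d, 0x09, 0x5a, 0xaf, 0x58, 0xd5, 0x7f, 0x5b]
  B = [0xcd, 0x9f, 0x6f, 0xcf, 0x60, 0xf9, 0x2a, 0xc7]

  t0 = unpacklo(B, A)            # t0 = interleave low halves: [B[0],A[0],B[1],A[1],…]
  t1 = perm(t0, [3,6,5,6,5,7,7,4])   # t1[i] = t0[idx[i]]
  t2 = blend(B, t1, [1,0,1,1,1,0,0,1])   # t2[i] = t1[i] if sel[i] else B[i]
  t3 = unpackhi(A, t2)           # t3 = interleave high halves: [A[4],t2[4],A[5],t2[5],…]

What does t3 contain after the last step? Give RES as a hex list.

RES = [0x58, 0x5a, 0xd5, 0xf9, 0x7f, 0x2a, 0x5b, 0x6f]

t0 = [0xcd, 0x7d, 0x9f, 0x09, 0x6f, 0x5a, 0xcf, 0xaf]
t1 = [0x09, 0xcf, 0x5a, 0xcf, 0x5a, 0xaf, 0xaf, 0x6f]
t2 = [0x09, 0x9f, 0x5a, 0xcf, 0x5a, 0xf9, 0x2a, 0x6f]
t3 = [0x58, 0x5a, 0xd5, 0xf9, 0x7f, 0x2a, 0x5b, 0x6f]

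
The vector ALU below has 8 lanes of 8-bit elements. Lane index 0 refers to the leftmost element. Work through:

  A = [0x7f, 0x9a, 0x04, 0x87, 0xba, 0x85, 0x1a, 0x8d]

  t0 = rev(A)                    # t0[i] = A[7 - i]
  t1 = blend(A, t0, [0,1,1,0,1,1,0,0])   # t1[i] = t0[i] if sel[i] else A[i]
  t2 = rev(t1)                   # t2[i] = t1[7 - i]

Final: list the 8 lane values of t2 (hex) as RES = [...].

RES = [0x8d, 0x1a, 0x04, 0x87, 0x87, 0x85, 0x1a, 0x7f]

t0 = [0x8d, 0x1a, 0x85, 0xba, 0x87, 0x04, 0x9a, 0x7f]
t1 = [0x7f, 0x1a, 0x85, 0x87, 0x87, 0x04, 0x1a, 0x8d]
t2 = [0x8d, 0x1a, 0x04, 0x87, 0x87, 0x85, 0x1a, 0x7f]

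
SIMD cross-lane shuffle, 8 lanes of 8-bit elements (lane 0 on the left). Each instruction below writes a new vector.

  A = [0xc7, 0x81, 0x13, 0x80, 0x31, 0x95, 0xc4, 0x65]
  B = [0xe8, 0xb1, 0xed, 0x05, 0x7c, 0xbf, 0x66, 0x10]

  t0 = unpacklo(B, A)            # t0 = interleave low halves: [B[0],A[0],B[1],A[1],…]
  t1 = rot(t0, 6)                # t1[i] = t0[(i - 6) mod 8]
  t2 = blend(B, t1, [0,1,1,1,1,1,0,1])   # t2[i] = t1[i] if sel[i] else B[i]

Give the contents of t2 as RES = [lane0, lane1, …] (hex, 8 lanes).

RES = [ 0xe8  0x81  0xed  0x13  0x05  0x80  0x66  0xc7 ]

t0 = [0xe8, 0xc7, 0xb1, 0x81, 0xed, 0x13, 0x05, 0x80]
t1 = [0xb1, 0x81, 0xed, 0x13, 0x05, 0x80, 0xe8, 0xc7]
t2 = [0xe8, 0x81, 0xed, 0x13, 0x05, 0x80, 0x66, 0xc7]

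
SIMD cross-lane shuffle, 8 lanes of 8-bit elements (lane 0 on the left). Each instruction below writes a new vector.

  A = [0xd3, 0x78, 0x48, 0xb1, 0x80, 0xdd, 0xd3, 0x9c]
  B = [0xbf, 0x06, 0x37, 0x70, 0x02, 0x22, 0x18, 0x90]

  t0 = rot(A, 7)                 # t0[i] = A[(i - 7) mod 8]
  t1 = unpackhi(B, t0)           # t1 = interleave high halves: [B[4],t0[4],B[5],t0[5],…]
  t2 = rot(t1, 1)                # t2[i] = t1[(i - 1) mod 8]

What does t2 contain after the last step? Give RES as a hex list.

→ t0 |78|48|b1|80|dd|d3|9c|d3|
→ t1 |02|dd|22|d3|18|9c|90|d3|
→ t2 |d3|02|dd|22|d3|18|9c|90|

RES = [ 0xd3  0x02  0xdd  0x22  0xd3  0x18  0x9c  0x90 ]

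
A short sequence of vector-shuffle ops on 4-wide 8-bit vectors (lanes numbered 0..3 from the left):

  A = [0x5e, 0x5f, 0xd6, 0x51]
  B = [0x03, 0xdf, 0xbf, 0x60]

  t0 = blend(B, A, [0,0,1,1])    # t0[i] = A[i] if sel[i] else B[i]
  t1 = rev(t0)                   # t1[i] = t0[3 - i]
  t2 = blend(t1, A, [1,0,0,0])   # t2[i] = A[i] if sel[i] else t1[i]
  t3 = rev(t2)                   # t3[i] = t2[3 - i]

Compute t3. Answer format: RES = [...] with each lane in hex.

t0 = [0x03, 0xdf, 0xd6, 0x51]
t1 = [0x51, 0xd6, 0xdf, 0x03]
t2 = [0x5e, 0xd6, 0xdf, 0x03]
t3 = [0x03, 0xdf, 0xd6, 0x5e]

RES = [0x03, 0xdf, 0xd6, 0x5e]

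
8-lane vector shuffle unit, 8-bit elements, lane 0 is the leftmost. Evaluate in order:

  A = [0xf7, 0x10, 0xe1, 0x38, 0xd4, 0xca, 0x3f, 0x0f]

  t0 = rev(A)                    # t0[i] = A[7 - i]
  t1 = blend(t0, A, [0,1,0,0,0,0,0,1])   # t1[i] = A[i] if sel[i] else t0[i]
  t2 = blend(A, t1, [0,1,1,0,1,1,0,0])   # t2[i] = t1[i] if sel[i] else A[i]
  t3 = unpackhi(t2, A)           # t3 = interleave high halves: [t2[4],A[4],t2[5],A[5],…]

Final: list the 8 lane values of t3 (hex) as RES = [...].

RES = [0x38, 0xd4, 0xe1, 0xca, 0x3f, 0x3f, 0x0f, 0x0f]

  t0: 0f 3f ca d4 38 e1 10 f7
  t1: 0f 10 ca d4 38 e1 10 0f
  t2: f7 10 ca 38 38 e1 3f 0f
  t3: 38 d4 e1 ca 3f 3f 0f 0f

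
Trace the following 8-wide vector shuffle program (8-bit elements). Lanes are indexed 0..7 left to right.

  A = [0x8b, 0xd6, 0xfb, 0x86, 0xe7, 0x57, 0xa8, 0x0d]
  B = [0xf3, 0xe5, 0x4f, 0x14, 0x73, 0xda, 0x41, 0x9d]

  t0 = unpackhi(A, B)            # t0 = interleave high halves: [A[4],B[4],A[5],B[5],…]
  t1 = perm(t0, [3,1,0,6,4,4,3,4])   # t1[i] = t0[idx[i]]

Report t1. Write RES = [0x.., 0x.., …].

RES = [0xda, 0x73, 0xe7, 0x0d, 0xa8, 0xa8, 0xda, 0xa8]

  t0: e7 73 57 da a8 41 0d 9d
  t1: da 73 e7 0d a8 a8 da a8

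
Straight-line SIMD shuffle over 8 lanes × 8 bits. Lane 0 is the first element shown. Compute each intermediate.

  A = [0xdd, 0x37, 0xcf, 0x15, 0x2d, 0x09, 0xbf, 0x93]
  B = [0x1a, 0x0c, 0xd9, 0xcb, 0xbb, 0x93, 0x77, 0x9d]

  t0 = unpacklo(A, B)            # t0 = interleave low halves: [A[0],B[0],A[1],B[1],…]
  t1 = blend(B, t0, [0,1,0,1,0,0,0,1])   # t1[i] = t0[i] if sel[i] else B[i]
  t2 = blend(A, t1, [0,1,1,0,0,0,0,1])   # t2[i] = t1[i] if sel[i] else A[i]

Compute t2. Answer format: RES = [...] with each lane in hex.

t0 = [0xdd, 0x1a, 0x37, 0x0c, 0xcf, 0xd9, 0x15, 0xcb]
t1 = [0x1a, 0x1a, 0xd9, 0x0c, 0xbb, 0x93, 0x77, 0xcb]
t2 = [0xdd, 0x1a, 0xd9, 0x15, 0x2d, 0x09, 0xbf, 0xcb]

RES = [0xdd, 0x1a, 0xd9, 0x15, 0x2d, 0x09, 0xbf, 0xcb]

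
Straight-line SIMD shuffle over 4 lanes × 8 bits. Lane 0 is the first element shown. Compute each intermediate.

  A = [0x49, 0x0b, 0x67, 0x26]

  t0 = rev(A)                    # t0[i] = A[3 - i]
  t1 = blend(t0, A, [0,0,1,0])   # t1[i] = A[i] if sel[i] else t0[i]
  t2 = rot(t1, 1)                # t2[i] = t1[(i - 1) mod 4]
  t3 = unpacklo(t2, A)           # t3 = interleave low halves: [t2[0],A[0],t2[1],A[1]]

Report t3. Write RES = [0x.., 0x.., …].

RES = [ 0x49  0x49  0x26  0x0b ]

  t0: 26 67 0b 49
  t1: 26 67 67 49
  t2: 49 26 67 67
  t3: 49 49 26 0b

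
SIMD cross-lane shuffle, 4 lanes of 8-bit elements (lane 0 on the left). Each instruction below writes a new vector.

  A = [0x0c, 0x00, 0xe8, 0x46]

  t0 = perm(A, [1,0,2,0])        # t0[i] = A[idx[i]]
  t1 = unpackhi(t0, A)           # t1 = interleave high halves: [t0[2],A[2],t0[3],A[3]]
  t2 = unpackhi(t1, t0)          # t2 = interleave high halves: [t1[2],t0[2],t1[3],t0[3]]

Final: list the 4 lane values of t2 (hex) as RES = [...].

t0 = [0x00, 0x0c, 0xe8, 0x0c]
t1 = [0xe8, 0xe8, 0x0c, 0x46]
t2 = [0x0c, 0xe8, 0x46, 0x0c]

RES = [0x0c, 0xe8, 0x46, 0x0c]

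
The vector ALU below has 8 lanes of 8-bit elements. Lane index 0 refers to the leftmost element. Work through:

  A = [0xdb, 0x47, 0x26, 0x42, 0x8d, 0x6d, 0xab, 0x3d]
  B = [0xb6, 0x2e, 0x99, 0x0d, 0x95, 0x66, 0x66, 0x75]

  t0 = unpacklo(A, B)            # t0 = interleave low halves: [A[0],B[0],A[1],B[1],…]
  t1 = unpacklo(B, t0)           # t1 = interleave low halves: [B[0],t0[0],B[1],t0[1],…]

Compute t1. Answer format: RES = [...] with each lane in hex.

  t0: db b6 47 2e 26 99 42 0d
  t1: b6 db 2e b6 99 47 0d 2e

RES = [ 0xb6  0xdb  0x2e  0xb6  0x99  0x47  0x0d  0x2e ]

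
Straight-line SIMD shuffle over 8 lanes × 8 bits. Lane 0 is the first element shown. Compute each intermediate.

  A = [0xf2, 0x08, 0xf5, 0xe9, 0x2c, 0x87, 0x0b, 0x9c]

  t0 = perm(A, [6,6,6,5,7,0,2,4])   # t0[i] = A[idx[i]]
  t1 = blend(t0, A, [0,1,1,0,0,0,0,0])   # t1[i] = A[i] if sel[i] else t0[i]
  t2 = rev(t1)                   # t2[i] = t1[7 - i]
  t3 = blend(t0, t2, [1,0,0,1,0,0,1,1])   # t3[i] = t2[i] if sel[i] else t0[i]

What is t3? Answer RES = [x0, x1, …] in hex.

→ t0 |0b|0b|0b|87|9c|f2|f5|2c|
→ t1 |0b|08|f5|87|9c|f2|f5|2c|
→ t2 |2c|f5|f2|9c|87|f5|08|0b|
→ t3 |2c|0b|0b|9c|9c|f2|08|0b|

RES = [ 0x2c  0x0b  0x0b  0x9c  0x9c  0xf2  0x08  0x0b ]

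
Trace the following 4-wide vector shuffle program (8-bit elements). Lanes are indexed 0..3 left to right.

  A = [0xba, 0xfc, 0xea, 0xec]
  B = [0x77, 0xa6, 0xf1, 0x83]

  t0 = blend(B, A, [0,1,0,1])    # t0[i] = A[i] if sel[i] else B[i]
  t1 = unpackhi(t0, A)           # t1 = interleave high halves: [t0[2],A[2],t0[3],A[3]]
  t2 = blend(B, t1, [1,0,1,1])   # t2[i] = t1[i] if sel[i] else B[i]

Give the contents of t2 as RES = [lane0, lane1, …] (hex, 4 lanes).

→ t0 |77|fc|f1|ec|
→ t1 |f1|ea|ec|ec|
→ t2 |f1|a6|ec|ec|

RES = [ 0xf1  0xa6  0xec  0xec ]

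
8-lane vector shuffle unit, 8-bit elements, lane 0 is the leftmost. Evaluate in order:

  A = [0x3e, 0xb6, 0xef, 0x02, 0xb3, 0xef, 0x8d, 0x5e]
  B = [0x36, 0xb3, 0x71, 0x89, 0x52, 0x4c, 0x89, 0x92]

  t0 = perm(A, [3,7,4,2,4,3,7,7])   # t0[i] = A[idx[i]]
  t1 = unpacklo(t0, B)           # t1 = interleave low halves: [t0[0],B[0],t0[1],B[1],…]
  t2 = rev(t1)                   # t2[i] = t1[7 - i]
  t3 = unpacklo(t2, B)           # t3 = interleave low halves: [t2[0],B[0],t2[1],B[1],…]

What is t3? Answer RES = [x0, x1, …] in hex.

RES = [0x89, 0x36, 0xef, 0xb3, 0x71, 0x71, 0xb3, 0x89]

t0 = [0x02, 0x5e, 0xb3, 0xef, 0xb3, 0x02, 0x5e, 0x5e]
t1 = [0x02, 0x36, 0x5e, 0xb3, 0xb3, 0x71, 0xef, 0x89]
t2 = [0x89, 0xef, 0x71, 0xb3, 0xb3, 0x5e, 0x36, 0x02]
t3 = [0x89, 0x36, 0xef, 0xb3, 0x71, 0x71, 0xb3, 0x89]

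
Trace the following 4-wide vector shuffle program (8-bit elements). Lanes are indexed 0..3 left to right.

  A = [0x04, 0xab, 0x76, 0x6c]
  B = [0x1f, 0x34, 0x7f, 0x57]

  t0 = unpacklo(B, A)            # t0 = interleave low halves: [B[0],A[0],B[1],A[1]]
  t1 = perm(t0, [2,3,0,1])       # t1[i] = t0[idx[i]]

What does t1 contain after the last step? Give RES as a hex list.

RES = [ 0x34  0xab  0x1f  0x04 ]

t0 = [0x1f, 0x04, 0x34, 0xab]
t1 = [0x34, 0xab, 0x1f, 0x04]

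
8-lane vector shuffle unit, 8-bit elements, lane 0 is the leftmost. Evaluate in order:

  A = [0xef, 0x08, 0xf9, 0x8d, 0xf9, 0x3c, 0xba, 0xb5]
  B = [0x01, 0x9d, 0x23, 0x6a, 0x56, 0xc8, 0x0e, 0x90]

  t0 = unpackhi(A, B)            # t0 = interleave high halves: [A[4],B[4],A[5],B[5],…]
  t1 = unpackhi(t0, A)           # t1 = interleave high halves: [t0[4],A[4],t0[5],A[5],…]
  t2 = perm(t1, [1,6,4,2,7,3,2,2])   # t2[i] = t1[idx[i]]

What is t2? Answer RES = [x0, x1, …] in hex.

RES = [0xf9, 0x90, 0xb5, 0x0e, 0xb5, 0x3c, 0x0e, 0x0e]

→ t0 |f9|56|3c|c8|ba|0e|b5|90|
→ t1 |ba|f9|0e|3c|b5|ba|90|b5|
→ t2 |f9|90|b5|0e|b5|3c|0e|0e|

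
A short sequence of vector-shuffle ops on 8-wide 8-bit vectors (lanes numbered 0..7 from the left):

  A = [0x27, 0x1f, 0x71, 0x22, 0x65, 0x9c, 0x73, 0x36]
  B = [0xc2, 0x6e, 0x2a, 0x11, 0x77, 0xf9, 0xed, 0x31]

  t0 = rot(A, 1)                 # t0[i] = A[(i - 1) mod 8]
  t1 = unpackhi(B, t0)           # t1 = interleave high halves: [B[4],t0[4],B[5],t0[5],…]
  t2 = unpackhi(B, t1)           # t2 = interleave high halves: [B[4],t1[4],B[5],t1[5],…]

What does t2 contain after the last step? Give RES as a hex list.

t0 = [0x36, 0x27, 0x1f, 0x71, 0x22, 0x65, 0x9c, 0x73]
t1 = [0x77, 0x22, 0xf9, 0x65, 0xed, 0x9c, 0x31, 0x73]
t2 = [0x77, 0xed, 0xf9, 0x9c, 0xed, 0x31, 0x31, 0x73]

RES = [ 0x77  0xed  0xf9  0x9c  0xed  0x31  0x31  0x73 ]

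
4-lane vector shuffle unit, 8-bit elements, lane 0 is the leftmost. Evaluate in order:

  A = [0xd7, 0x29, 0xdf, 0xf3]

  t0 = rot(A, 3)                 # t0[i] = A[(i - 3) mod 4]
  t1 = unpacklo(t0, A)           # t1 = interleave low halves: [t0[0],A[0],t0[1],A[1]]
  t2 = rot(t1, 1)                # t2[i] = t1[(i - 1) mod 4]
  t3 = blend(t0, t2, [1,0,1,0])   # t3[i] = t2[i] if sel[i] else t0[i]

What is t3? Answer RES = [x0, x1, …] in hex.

RES = [ 0x29  0xdf  0xd7  0xd7 ]

→ t0 |29|df|f3|d7|
→ t1 |29|d7|df|29|
→ t2 |29|29|d7|df|
→ t3 |29|df|d7|d7|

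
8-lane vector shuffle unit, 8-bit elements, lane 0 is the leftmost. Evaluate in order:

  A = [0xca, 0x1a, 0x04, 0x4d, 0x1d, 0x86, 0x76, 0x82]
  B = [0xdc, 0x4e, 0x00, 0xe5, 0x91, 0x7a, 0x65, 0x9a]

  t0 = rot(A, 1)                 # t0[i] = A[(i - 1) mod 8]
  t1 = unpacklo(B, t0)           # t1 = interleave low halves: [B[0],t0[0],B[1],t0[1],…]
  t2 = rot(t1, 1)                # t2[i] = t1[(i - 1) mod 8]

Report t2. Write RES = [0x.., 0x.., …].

  t0: 82 ca 1a 04 4d 1d 86 76
  t1: dc 82 4e ca 00 1a e5 04
  t2: 04 dc 82 4e ca 00 1a e5

RES = [ 0x04  0xdc  0x82  0x4e  0xca  0x00  0x1a  0xe5 ]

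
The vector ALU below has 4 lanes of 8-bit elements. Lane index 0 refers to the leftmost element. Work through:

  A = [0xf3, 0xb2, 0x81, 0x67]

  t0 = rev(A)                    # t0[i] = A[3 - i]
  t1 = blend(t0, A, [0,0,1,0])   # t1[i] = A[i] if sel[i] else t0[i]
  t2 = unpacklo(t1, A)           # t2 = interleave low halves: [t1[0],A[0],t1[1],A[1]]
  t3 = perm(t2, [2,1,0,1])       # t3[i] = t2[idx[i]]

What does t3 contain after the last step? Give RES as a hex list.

→ t0 |67|81|b2|f3|
→ t1 |67|81|81|f3|
→ t2 |67|f3|81|b2|
→ t3 |81|f3|67|f3|

RES = [ 0x81  0xf3  0x67  0xf3 ]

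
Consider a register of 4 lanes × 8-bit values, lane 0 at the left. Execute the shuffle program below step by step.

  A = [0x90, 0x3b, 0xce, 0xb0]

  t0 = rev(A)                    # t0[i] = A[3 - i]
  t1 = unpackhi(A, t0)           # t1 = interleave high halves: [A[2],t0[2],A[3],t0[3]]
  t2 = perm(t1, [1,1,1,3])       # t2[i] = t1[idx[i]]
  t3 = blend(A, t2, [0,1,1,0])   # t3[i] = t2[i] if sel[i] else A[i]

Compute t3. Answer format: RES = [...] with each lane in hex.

→ t0 |b0|ce|3b|90|
→ t1 |ce|3b|b0|90|
→ t2 |3b|3b|3b|90|
→ t3 |90|3b|3b|b0|

RES = [ 0x90  0x3b  0x3b  0xb0 ]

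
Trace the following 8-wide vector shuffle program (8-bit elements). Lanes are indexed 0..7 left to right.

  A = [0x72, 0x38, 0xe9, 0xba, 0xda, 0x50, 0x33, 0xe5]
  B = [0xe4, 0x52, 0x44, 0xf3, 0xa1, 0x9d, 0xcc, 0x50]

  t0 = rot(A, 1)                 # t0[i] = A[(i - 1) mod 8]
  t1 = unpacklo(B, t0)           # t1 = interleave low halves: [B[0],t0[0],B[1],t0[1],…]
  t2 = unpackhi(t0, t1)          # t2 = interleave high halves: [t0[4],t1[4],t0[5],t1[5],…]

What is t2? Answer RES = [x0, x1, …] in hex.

RES = [0xba, 0x44, 0xda, 0x38, 0x50, 0xf3, 0x33, 0xe9]

t0 = [0xe5, 0x72, 0x38, 0xe9, 0xba, 0xda, 0x50, 0x33]
t1 = [0xe4, 0xe5, 0x52, 0x72, 0x44, 0x38, 0xf3, 0xe9]
t2 = [0xba, 0x44, 0xda, 0x38, 0x50, 0xf3, 0x33, 0xe9]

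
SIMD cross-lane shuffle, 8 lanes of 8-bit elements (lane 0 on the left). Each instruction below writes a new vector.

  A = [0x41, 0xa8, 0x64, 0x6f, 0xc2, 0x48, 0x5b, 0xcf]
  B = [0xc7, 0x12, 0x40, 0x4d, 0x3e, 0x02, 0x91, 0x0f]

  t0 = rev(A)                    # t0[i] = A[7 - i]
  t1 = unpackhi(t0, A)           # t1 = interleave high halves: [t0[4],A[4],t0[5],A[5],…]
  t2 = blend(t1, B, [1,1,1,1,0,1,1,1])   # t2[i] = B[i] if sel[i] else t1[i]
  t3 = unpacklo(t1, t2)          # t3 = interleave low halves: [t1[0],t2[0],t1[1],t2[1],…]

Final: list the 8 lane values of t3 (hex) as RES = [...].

t0 = [0xcf, 0x5b, 0x48, 0xc2, 0x6f, 0x64, 0xa8, 0x41]
t1 = [0x6f, 0xc2, 0x64, 0x48, 0xa8, 0x5b, 0x41, 0xcf]
t2 = [0xc7, 0x12, 0x40, 0x4d, 0xa8, 0x02, 0x91, 0x0f]
t3 = [0x6f, 0xc7, 0xc2, 0x12, 0x64, 0x40, 0x48, 0x4d]

RES = [0x6f, 0xc7, 0xc2, 0x12, 0x64, 0x40, 0x48, 0x4d]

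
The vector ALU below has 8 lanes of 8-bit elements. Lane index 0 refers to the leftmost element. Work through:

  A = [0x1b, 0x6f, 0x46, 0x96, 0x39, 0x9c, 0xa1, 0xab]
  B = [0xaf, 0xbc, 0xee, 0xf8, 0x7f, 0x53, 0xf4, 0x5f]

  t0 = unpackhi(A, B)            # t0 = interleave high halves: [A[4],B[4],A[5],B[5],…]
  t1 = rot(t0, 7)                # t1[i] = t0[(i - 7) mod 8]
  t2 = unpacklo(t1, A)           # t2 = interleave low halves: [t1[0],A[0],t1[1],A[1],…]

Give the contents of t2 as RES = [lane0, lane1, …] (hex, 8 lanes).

RES = [0x7f, 0x1b, 0x9c, 0x6f, 0x53, 0x46, 0xa1, 0x96]

  t0: 39 7f 9c 53 a1 f4 ab 5f
  t1: 7f 9c 53 a1 f4 ab 5f 39
  t2: 7f 1b 9c 6f 53 46 a1 96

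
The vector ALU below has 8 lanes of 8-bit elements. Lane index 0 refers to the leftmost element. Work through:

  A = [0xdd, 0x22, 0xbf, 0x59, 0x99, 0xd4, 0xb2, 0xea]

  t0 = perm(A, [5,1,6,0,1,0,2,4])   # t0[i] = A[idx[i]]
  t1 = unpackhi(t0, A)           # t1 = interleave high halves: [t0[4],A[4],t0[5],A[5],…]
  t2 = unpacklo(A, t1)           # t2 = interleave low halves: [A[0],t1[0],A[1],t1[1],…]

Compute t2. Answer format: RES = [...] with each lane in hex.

  t0: d4 22 b2 dd 22 dd bf 99
  t1: 22 99 dd d4 bf b2 99 ea
  t2: dd 22 22 99 bf dd 59 d4

RES = [0xdd, 0x22, 0x22, 0x99, 0xbf, 0xdd, 0x59, 0xd4]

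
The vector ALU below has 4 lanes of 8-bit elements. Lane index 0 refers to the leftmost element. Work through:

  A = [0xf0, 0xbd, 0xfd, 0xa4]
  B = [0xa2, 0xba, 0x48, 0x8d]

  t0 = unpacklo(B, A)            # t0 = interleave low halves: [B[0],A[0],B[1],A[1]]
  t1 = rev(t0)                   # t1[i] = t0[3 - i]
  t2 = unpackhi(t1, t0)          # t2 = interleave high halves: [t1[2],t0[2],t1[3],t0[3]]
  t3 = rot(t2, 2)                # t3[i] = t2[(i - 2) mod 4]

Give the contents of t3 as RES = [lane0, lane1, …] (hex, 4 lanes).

RES = [0xa2, 0xbd, 0xf0, 0xba]

  t0: a2 f0 ba bd
  t1: bd ba f0 a2
  t2: f0 ba a2 bd
  t3: a2 bd f0 ba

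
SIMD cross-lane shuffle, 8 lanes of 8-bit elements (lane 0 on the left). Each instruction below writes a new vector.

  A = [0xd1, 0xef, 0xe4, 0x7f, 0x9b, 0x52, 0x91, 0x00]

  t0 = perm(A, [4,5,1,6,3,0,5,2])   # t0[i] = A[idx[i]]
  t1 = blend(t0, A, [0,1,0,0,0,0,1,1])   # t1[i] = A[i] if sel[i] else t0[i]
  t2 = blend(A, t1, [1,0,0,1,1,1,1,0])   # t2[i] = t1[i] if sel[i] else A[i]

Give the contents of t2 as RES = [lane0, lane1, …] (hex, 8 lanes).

RES = [0x9b, 0xef, 0xe4, 0x91, 0x7f, 0xd1, 0x91, 0x00]

→ t0 |9b|52|ef|91|7f|d1|52|e4|
→ t1 |9b|ef|ef|91|7f|d1|91|00|
→ t2 |9b|ef|e4|91|7f|d1|91|00|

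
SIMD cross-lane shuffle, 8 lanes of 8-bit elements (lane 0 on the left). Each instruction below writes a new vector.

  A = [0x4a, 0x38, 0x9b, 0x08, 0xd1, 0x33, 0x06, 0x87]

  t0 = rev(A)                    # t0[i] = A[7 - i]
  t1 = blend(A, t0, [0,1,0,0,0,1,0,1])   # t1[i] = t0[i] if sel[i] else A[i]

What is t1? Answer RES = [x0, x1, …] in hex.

  t0: 87 06 33 d1 08 9b 38 4a
  t1: 4a 06 9b 08 d1 9b 06 4a

RES = [ 0x4a  0x06  0x9b  0x08  0xd1  0x9b  0x06  0x4a ]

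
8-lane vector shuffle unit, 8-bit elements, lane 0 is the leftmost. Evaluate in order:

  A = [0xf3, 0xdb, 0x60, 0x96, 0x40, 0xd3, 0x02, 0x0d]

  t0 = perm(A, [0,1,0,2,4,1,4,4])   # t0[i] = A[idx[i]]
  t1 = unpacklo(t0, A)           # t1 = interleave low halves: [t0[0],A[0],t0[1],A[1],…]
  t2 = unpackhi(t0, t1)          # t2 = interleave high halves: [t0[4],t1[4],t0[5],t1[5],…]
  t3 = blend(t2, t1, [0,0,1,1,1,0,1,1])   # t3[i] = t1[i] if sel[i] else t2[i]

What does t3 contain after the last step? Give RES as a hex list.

→ t0 |f3|db|f3|60|40|db|40|40|
→ t1 |f3|f3|db|db|f3|60|60|96|
→ t2 |40|f3|db|60|40|60|40|96|
→ t3 |40|f3|db|db|f3|60|60|96|

RES = [ 0x40  0xf3  0xdb  0xdb  0xf3  0x60  0x60  0x96 ]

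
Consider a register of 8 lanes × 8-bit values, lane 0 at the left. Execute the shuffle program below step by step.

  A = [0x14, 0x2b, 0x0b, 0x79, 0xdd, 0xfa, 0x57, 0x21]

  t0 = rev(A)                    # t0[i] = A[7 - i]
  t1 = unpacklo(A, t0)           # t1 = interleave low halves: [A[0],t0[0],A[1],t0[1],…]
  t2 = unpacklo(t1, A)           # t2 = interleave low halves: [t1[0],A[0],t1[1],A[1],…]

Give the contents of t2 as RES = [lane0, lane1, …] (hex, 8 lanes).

t0 = [0x21, 0x57, 0xfa, 0xdd, 0x79, 0x0b, 0x2b, 0x14]
t1 = [0x14, 0x21, 0x2b, 0x57, 0x0b, 0xfa, 0x79, 0xdd]
t2 = [0x14, 0x14, 0x21, 0x2b, 0x2b, 0x0b, 0x57, 0x79]

RES = [ 0x14  0x14  0x21  0x2b  0x2b  0x0b  0x57  0x79 ]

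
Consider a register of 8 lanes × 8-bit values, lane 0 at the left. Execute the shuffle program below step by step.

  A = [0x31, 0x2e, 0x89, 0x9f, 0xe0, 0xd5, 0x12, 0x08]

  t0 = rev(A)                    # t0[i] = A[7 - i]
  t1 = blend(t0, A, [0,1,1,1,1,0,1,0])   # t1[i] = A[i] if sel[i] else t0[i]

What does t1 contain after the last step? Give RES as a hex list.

→ t0 |08|12|d5|e0|9f|89|2e|31|
→ t1 |08|2e|89|9f|e0|89|12|31|

RES = [ 0x08  0x2e  0x89  0x9f  0xe0  0x89  0x12  0x31 ]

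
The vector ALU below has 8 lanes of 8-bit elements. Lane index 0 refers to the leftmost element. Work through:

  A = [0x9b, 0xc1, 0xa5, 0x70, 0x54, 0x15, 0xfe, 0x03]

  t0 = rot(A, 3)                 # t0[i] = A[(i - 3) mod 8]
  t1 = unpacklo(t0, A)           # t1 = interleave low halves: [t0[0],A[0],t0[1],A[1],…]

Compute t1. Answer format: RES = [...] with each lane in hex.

t0 = [0x15, 0xfe, 0x03, 0x9b, 0xc1, 0xa5, 0x70, 0x54]
t1 = [0x15, 0x9b, 0xfe, 0xc1, 0x03, 0xa5, 0x9b, 0x70]

RES = [ 0x15  0x9b  0xfe  0xc1  0x03  0xa5  0x9b  0x70 ]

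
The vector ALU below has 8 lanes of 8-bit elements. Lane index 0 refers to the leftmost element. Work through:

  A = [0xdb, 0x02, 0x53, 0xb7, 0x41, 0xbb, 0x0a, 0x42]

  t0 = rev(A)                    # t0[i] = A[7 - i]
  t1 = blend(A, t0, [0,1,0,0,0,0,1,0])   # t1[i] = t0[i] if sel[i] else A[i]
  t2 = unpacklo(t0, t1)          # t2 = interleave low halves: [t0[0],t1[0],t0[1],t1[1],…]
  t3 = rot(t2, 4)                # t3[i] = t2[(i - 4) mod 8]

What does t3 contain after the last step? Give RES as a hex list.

  t0: 42 0a bb 41 b7 53 02 db
  t1: db 0a 53 b7 41 bb 02 42
  t2: 42 db 0a 0a bb 53 41 b7
  t3: bb 53 41 b7 42 db 0a 0a

RES = [ 0xbb  0x53  0x41  0xb7  0x42  0xdb  0x0a  0x0a ]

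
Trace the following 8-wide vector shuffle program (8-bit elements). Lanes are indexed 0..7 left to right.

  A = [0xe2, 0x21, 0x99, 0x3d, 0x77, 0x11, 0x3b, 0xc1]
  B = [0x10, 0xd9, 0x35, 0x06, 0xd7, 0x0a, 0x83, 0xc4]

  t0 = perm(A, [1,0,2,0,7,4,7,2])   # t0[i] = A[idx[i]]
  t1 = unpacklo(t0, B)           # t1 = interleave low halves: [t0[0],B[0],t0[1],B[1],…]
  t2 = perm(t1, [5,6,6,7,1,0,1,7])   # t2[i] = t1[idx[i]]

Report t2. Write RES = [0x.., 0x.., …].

  t0: 21 e2 99 e2 c1 77 c1 99
  t1: 21 10 e2 d9 99 35 e2 06
  t2: 35 e2 e2 06 10 21 10 06

RES = [ 0x35  0xe2  0xe2  0x06  0x10  0x21  0x10  0x06 ]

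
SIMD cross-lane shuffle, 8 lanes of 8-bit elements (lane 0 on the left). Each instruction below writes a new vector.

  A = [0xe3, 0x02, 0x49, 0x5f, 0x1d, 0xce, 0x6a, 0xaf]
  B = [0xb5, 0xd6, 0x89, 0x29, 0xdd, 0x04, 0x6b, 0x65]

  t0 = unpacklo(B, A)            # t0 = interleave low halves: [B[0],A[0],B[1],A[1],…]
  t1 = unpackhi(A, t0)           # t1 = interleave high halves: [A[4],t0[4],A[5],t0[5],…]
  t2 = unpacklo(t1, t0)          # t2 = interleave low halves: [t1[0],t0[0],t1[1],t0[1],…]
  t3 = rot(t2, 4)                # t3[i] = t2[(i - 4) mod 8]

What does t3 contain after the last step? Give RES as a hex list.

RES = [ 0xce  0xd6  0x49  0x02  0x1d  0xb5  0x89  0xe3 ]

  t0: b5 e3 d6 02 89 49 29 5f
  t1: 1d 89 ce 49 6a 29 af 5f
  t2: 1d b5 89 e3 ce d6 49 02
  t3: ce d6 49 02 1d b5 89 e3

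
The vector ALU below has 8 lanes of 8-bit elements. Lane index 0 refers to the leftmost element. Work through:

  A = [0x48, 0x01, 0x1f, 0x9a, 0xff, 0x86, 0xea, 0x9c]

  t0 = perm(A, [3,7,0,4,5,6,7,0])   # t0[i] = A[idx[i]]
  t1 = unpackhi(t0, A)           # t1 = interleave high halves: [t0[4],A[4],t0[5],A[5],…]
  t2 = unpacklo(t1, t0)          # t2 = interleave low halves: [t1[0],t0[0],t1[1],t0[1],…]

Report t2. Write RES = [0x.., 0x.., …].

RES = [ 0x86  0x9a  0xff  0x9c  0xea  0x48  0x86  0xff ]

t0 = [0x9a, 0x9c, 0x48, 0xff, 0x86, 0xea, 0x9c, 0x48]
t1 = [0x86, 0xff, 0xea, 0x86, 0x9c, 0xea, 0x48, 0x9c]
t2 = [0x86, 0x9a, 0xff, 0x9c, 0xea, 0x48, 0x86, 0xff]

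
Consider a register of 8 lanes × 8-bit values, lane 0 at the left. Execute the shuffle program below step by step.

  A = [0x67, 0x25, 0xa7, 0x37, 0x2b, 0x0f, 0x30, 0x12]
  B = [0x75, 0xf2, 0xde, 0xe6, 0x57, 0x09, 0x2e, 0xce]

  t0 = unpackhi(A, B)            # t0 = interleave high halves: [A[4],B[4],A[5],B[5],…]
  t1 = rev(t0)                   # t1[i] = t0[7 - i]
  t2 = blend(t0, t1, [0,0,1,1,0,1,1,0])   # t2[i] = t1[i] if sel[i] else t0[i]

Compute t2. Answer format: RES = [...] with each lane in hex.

RES = [ 0x2b  0x57  0x2e  0x30  0x30  0x0f  0x57  0xce ]

t0 = [0x2b, 0x57, 0x0f, 0x09, 0x30, 0x2e, 0x12, 0xce]
t1 = [0xce, 0x12, 0x2e, 0x30, 0x09, 0x0f, 0x57, 0x2b]
t2 = [0x2b, 0x57, 0x2e, 0x30, 0x30, 0x0f, 0x57, 0xce]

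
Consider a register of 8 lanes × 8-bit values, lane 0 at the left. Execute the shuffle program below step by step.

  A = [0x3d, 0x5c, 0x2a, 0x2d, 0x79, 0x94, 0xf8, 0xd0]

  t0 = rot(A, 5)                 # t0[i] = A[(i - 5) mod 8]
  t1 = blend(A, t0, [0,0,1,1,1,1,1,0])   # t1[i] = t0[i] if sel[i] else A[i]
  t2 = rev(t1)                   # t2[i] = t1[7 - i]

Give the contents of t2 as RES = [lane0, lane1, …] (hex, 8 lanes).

RES = [0xd0, 0x5c, 0x3d, 0xd0, 0xf8, 0x94, 0x5c, 0x3d]

→ t0 |2d|79|94|f8|d0|3d|5c|2a|
→ t1 |3d|5c|94|f8|d0|3d|5c|d0|
→ t2 |d0|5c|3d|d0|f8|94|5c|3d|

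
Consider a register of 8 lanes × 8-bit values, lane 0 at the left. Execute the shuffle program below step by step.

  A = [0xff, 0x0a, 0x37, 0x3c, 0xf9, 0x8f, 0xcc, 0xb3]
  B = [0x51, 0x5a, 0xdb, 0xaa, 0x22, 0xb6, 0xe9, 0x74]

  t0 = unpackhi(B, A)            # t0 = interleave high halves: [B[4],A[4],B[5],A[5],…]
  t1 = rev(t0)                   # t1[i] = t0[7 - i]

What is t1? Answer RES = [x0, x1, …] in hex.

  t0: 22 f9 b6 8f e9 cc 74 b3
  t1: b3 74 cc e9 8f b6 f9 22

RES = [0xb3, 0x74, 0xcc, 0xe9, 0x8f, 0xb6, 0xf9, 0x22]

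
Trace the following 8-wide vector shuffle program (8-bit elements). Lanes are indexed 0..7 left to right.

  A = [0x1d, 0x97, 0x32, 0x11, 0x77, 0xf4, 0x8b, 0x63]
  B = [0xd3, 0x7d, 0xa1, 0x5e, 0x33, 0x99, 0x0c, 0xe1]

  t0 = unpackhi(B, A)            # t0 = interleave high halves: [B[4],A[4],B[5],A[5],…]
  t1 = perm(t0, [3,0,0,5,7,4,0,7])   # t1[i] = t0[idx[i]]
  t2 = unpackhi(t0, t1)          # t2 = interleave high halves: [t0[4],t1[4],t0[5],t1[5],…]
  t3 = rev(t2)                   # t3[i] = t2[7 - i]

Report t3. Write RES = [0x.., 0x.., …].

  t0: 33 77 99 f4 0c 8b e1 63
  t1: f4 33 33 8b 63 0c 33 63
  t2: 0c 63 8b 0c e1 33 63 63
  t3: 63 63 33 e1 0c 8b 63 0c

RES = [0x63, 0x63, 0x33, 0xe1, 0x0c, 0x8b, 0x63, 0x0c]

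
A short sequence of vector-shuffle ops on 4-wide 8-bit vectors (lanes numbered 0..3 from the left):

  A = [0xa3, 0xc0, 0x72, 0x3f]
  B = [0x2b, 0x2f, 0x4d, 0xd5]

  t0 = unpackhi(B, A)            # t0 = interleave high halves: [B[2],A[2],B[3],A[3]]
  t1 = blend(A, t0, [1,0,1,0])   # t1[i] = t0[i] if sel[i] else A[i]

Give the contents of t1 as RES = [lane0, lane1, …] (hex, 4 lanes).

RES = [0x4d, 0xc0, 0xd5, 0x3f]

→ t0 |4d|72|d5|3f|
→ t1 |4d|c0|d5|3f|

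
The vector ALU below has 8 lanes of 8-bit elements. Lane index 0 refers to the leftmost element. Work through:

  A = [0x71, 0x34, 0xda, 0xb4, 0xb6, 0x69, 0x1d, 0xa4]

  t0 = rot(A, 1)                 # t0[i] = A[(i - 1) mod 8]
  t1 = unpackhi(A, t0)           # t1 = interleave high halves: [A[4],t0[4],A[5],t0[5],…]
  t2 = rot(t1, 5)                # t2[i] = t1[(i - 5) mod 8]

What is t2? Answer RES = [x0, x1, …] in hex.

→ t0 |a4|71|34|da|b4|b6|69|1d|
→ t1 |b6|b4|69|b6|1d|69|a4|1d|
→ t2 |b6|1d|69|a4|1d|b6|b4|69|

RES = [0xb6, 0x1d, 0x69, 0xa4, 0x1d, 0xb6, 0xb4, 0x69]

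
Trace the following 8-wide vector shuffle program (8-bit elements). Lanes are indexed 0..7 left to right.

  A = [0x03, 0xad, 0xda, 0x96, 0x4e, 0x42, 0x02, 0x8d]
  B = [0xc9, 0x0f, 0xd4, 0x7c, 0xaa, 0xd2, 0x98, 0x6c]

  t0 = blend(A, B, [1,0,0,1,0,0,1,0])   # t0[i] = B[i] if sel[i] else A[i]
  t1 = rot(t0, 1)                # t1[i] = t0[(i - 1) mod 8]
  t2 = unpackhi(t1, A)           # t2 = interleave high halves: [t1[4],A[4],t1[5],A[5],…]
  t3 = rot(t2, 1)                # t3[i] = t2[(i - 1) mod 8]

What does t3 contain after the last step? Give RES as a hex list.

  t0: c9 ad da 7c 4e 42 98 8d
  t1: 8d c9 ad da 7c 4e 42 98
  t2: 7c 4e 4e 42 42 02 98 8d
  t3: 8d 7c 4e 4e 42 42 02 98

RES = [0x8d, 0x7c, 0x4e, 0x4e, 0x42, 0x42, 0x02, 0x98]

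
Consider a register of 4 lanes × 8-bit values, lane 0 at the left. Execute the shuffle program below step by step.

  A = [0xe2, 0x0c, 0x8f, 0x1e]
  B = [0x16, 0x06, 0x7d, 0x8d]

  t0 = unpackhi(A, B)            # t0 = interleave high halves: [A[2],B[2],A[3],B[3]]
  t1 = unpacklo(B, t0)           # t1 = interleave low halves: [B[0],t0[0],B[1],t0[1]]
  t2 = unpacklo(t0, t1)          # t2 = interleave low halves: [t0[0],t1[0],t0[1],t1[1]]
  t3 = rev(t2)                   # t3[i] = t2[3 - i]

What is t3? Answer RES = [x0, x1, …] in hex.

t0 = [0x8f, 0x7d, 0x1e, 0x8d]
t1 = [0x16, 0x8f, 0x06, 0x7d]
t2 = [0x8f, 0x16, 0x7d, 0x8f]
t3 = [0x8f, 0x7d, 0x16, 0x8f]

RES = [0x8f, 0x7d, 0x16, 0x8f]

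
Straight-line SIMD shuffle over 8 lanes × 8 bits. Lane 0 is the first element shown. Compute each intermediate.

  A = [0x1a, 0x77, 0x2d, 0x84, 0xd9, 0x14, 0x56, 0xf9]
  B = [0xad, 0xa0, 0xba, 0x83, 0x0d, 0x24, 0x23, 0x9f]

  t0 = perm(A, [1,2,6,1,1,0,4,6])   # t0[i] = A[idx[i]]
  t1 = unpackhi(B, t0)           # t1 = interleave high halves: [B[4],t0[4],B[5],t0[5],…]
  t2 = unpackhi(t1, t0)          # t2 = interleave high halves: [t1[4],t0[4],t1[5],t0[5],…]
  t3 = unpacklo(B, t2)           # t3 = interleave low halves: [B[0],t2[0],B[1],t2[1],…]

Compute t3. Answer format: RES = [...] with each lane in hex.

t0 = [0x77, 0x2d, 0x56, 0x77, 0x77, 0x1a, 0xd9, 0x56]
t1 = [0x0d, 0x77, 0x24, 0x1a, 0x23, 0xd9, 0x9f, 0x56]
t2 = [0x23, 0x77, 0xd9, 0x1a, 0x9f, 0xd9, 0x56, 0x56]
t3 = [0xad, 0x23, 0xa0, 0x77, 0xba, 0xd9, 0x83, 0x1a]

RES = [0xad, 0x23, 0xa0, 0x77, 0xba, 0xd9, 0x83, 0x1a]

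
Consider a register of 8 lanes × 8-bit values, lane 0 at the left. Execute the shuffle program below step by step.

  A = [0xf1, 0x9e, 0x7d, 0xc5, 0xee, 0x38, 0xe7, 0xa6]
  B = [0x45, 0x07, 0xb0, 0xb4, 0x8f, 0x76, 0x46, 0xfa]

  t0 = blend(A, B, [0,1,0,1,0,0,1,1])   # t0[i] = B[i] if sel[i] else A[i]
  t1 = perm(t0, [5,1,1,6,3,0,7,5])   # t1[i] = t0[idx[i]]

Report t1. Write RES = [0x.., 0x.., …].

→ t0 |f1|07|7d|b4|ee|38|46|fa|
→ t1 |38|07|07|46|b4|f1|fa|38|

RES = [0x38, 0x07, 0x07, 0x46, 0xb4, 0xf1, 0xfa, 0x38]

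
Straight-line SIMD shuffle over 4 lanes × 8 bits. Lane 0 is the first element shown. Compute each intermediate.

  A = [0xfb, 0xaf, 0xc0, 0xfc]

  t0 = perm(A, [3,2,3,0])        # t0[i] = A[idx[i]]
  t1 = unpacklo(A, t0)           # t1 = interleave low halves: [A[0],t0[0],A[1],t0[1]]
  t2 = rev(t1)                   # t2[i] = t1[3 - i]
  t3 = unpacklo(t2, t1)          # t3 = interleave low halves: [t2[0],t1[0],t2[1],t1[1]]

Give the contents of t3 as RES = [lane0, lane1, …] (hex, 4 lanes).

t0 = [0xfc, 0xc0, 0xfc, 0xfb]
t1 = [0xfb, 0xfc, 0xaf, 0xc0]
t2 = [0xc0, 0xaf, 0xfc, 0xfb]
t3 = [0xc0, 0xfb, 0xaf, 0xfc]

RES = [ 0xc0  0xfb  0xaf  0xfc ]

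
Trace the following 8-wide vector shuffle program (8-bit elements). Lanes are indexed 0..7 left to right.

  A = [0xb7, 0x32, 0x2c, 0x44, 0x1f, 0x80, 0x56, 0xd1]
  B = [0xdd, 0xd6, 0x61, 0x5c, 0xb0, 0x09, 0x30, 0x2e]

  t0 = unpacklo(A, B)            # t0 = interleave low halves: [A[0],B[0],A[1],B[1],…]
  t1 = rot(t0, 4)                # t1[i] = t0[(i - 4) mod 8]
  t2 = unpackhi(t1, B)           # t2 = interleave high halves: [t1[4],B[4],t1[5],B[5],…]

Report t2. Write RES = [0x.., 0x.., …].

t0 = [0xb7, 0xdd, 0x32, 0xd6, 0x2c, 0x61, 0x44, 0x5c]
t1 = [0x2c, 0x61, 0x44, 0x5c, 0xb7, 0xdd, 0x32, 0xd6]
t2 = [0xb7, 0xb0, 0xdd, 0x09, 0x32, 0x30, 0xd6, 0x2e]

RES = [0xb7, 0xb0, 0xdd, 0x09, 0x32, 0x30, 0xd6, 0x2e]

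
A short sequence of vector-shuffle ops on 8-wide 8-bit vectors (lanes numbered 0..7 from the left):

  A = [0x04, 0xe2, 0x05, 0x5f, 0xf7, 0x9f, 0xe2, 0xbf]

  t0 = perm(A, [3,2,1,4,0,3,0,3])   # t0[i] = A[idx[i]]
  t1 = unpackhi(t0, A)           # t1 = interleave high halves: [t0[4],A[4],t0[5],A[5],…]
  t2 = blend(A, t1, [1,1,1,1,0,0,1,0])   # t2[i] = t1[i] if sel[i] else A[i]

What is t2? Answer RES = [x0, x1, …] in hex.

RES = [ 0x04  0xf7  0x5f  0x9f  0xf7  0x9f  0x5f  0xbf ]

  t0: 5f 05 e2 f7 04 5f 04 5f
  t1: 04 f7 5f 9f 04 e2 5f bf
  t2: 04 f7 5f 9f f7 9f 5f bf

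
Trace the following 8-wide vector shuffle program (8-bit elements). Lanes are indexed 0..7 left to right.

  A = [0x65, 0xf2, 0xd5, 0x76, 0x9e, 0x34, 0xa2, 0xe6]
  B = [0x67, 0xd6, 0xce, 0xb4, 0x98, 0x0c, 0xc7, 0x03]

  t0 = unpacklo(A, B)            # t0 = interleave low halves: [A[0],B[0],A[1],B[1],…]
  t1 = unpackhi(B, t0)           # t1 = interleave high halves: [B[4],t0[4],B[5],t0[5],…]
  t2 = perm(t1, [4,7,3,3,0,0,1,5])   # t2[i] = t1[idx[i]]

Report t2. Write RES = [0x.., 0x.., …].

RES = [0xc7, 0xb4, 0xce, 0xce, 0x98, 0x98, 0xd5, 0x76]

→ t0 |65|67|f2|d6|d5|ce|76|b4|
→ t1 |98|d5|0c|ce|c7|76|03|b4|
→ t2 |c7|b4|ce|ce|98|98|d5|76|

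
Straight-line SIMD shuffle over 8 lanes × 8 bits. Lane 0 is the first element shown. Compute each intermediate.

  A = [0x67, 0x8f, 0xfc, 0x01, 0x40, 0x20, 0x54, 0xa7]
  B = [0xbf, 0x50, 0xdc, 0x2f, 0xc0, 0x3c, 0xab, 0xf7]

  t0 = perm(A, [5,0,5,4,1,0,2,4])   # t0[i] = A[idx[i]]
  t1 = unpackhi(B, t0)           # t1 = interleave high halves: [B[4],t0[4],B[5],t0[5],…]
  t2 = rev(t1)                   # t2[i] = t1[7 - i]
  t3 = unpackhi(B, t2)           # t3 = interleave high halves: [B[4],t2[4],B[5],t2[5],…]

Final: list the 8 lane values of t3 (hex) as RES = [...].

RES = [0xc0, 0x67, 0x3c, 0x3c, 0xab, 0x8f, 0xf7, 0xc0]

→ t0 |20|67|20|40|8f|67|fc|40|
→ t1 |c0|8f|3c|67|ab|fc|f7|40|
→ t2 |40|f7|fc|ab|67|3c|8f|c0|
→ t3 |c0|67|3c|3c|ab|8f|f7|c0|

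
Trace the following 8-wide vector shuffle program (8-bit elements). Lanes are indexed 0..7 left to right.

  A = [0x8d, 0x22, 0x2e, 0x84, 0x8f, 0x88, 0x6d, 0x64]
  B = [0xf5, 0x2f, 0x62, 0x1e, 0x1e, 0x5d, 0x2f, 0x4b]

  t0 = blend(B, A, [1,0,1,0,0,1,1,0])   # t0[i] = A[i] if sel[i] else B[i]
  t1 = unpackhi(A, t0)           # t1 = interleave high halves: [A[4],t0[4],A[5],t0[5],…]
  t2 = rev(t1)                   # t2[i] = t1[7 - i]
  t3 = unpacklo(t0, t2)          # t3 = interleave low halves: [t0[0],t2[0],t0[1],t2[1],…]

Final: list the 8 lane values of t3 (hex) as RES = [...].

→ t0 |8d|2f|2e|1e|1e|88|6d|4b|
→ t1 |8f|1e|88|88|6d|6d|64|4b|
→ t2 |4b|64|6d|6d|88|88|1e|8f|
→ t3 |8d|4b|2f|64|2e|6d|1e|6d|

RES = [0x8d, 0x4b, 0x2f, 0x64, 0x2e, 0x6d, 0x1e, 0x6d]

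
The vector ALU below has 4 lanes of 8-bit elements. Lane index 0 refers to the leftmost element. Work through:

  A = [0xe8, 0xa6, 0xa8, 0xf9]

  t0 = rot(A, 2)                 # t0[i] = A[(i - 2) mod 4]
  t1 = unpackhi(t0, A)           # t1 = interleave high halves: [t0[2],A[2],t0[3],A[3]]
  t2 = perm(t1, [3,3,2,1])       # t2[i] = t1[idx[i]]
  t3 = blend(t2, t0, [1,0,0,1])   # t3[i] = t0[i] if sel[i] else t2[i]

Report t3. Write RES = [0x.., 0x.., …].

RES = [ 0xa8  0xf9  0xa6  0xa6 ]

  t0: a8 f9 e8 a6
  t1: e8 a8 a6 f9
  t2: f9 f9 a6 a8
  t3: a8 f9 a6 a6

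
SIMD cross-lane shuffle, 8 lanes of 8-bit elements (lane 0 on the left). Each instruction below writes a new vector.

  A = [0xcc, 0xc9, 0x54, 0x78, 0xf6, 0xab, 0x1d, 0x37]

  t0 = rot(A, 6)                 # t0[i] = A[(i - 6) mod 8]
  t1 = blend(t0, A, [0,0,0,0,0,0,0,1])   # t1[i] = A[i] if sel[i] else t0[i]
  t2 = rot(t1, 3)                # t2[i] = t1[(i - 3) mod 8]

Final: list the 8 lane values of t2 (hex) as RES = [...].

→ t0 |54|78|f6|ab|1d|37|cc|c9|
→ t1 |54|78|f6|ab|1d|37|cc|37|
→ t2 |37|cc|37|54|78|f6|ab|1d|

RES = [ 0x37  0xcc  0x37  0x54  0x78  0xf6  0xab  0x1d ]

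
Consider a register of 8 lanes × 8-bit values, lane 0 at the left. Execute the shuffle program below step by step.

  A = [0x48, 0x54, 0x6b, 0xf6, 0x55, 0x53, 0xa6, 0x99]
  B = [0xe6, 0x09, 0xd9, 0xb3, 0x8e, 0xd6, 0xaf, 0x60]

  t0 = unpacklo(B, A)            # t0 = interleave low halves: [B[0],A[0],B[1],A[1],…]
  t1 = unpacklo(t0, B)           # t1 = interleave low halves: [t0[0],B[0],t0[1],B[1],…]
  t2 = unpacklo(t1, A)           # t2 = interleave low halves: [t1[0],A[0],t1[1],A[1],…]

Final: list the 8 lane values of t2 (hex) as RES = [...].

→ t0 |e6|48|09|54|d9|6b|b3|f6|
→ t1 |e6|e6|48|09|09|d9|54|b3|
→ t2 |e6|48|e6|54|48|6b|09|f6|

RES = [0xe6, 0x48, 0xe6, 0x54, 0x48, 0x6b, 0x09, 0xf6]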